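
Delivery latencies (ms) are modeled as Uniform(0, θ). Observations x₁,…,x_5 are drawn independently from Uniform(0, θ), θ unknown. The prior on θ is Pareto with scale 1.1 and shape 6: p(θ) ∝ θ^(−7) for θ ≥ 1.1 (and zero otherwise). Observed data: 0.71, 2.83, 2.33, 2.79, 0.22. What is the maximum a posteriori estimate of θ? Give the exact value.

θ̂_MAP = 2.83

The Uniform(0, θ) likelihood is θ^(−n) for θ ≥ max(xᵢ), zero otherwise. Here max(xᵢ) = 2.83.
Posterior ∝ θ^(−7) · θ^(−5) = θ^(−12) on θ ≥ max(1.1, 2.83) = 2.83.
This density is strictly decreasing in θ, so the posterior mode lies at the lower boundary of the support.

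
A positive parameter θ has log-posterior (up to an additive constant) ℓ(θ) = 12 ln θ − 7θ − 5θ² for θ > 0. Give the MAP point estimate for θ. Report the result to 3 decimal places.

θ̂_MAP = 0.800

ℓ'(θ) = 12/θ − 7 − 10θ. Setting this to zero and multiplying by θ: 10θ² + 7θ − 12 = 0.
θ = (−7 + √(7² + 4·10·12)) / (2·10) = (−7 + √529) / 20 = (−7 + 23)/20 = 4/5.
ℓ''(θ) = −12/θ² − 10 < 0, confirming a maximum.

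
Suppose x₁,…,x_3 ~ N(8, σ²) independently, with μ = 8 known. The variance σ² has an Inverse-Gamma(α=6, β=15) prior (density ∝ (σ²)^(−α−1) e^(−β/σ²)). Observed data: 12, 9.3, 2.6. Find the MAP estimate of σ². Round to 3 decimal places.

Sum of squared deviations about the known mean: SS = (12−8)² + (9.3−8)² + (2.6−8)² = 46.85.
The Normal likelihood contributes (σ²)^(−n/2) exp(−SS/(2σ²)), so the posterior is Inverse-Gamma(α + n/2, β + SS/2) = Inverse-Gamma(7.5, 38.425).
The mode of Inverse-Gamma(a, b) is b/(a+1) = 38.425/8.5 ≈ 4.521.

σ̂²_MAP = 4.521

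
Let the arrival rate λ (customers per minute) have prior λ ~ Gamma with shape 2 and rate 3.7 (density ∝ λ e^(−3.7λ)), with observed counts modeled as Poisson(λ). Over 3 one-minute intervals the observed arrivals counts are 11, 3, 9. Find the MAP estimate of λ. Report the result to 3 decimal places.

λ̂_MAP = 3.582

Σxᵢ = 11+3+9 = 23, with n = 3.
Posterior ∝ λe^(−3.7λ) · λ^23e^(−3λ) = λ^24e^(−6.7λ), i.e. Gamma(shape=25, rate=6.7).
The mode of a Gamma(a, b) with a ≥ 1 (shape–rate) is (a−1)/b = 24/6.7 ≈ 3.582.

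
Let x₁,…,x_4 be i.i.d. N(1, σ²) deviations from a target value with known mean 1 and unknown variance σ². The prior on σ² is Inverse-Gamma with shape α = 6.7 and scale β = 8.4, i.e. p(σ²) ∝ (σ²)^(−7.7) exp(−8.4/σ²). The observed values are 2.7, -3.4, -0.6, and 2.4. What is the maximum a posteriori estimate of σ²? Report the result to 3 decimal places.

Sum of squared deviations about the known mean: SS = (2.7−1)² + (-3.4−1)² + (-0.6−1)² + (2.4−1)² = 26.77.
The Normal likelihood contributes (σ²)^(−n/2) exp(−SS/(2σ²)), so the posterior is Inverse-Gamma(α + n/2, β + SS/2) = Inverse-Gamma(8.7, 21.785).
The mode of Inverse-Gamma(a, b) is b/(a+1) = 21.785/9.7 ≈ 2.246.

σ̂²_MAP = 2.246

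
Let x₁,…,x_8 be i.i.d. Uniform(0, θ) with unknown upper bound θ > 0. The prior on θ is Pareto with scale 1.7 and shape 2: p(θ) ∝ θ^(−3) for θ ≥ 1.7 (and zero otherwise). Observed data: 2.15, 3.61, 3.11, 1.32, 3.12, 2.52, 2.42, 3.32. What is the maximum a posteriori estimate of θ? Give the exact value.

The Uniform(0, θ) likelihood is θ^(−n) for θ ≥ max(xᵢ), zero otherwise. Here max(xᵢ) = 3.61.
Posterior ∝ θ^(−3) · θ^(−8) = θ^(−11) on θ ≥ max(1.7, 3.61) = 3.61.
This density is strictly decreasing in θ, so the posterior mode lies at the lower boundary of the support.

θ̂_MAP = 3.61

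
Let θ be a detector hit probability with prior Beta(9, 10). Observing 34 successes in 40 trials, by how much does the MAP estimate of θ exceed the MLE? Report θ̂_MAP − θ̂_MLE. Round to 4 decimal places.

MAP − MLE = -0.1132

Posterior is Beta(43, 16); MAP = (43−1)/(59−2) = 42/57 ≈ 0.73684.
MLE ignores the prior: θ̂_MLE = k/n = 34/40 ≈ 0.85000.
Difference = 42/57 − 34/40 = -43/380 ≈ -0.1132.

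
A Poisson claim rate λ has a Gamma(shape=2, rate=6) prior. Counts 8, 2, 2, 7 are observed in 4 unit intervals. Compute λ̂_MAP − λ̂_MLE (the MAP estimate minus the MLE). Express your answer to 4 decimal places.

Σxᵢ = 19. Posterior is Gamma(21, 10); MAP = (21−1)/10 = 20/10 ≈ 2.00000.
MLE = x̄ = 19/4 ≈ 4.75000.
Difference = 20/10 − 19/4 = -11/4 ≈ -2.7500.

MAP − MLE = -2.7500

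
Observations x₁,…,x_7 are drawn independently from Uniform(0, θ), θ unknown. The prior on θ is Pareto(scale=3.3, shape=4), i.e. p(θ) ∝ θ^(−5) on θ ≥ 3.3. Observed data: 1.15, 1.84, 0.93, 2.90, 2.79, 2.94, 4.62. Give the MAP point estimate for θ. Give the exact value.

The Uniform(0, θ) likelihood is θ^(−n) for θ ≥ max(xᵢ), zero otherwise. Here max(xᵢ) = 4.62.
Posterior ∝ θ^(−5) · θ^(−7) = θ^(−12) on θ ≥ max(3.3, 4.62) = 4.62.
This density is strictly decreasing in θ, so the posterior mode lies at the lower boundary of the support.

θ̂_MAP = 4.62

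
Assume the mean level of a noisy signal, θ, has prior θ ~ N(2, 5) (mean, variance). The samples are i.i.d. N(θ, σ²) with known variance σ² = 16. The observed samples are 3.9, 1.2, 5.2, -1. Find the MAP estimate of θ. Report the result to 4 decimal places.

n = 4; x̄ = (3.9 + 1.2 + 5.2 + (-1))/4 = 9.3/4 = 2.325.
For a Normal prior and Normal likelihood with known variance, the posterior is Normal; its mode equals its mean, the precision-weighted average.
Prior precision 1/σ₀² = 1/5 = 0.2; data precision n/σ² = 4/16 = 0.25.
θ̂ = (0.2·2 + 0.25·2.325) / (0.2 + 0.25) = 0.98125/0.45 = 157/72 ≈ 2.1806.

θ̂_MAP = 2.1806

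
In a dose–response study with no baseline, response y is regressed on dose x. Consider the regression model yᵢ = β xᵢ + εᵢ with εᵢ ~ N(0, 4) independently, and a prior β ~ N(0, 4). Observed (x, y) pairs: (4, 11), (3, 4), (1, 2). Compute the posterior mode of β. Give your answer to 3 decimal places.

log p(β | y) = −Σ(yᵢ − βxᵢ)²/(2·4) − β²/(2·4) + const.
Setting the derivative to zero: Σxᵢ(yᵢ − βxᵢ)/4 − β/4 = 0, so β = Σxᵢyᵢ / (Σxᵢ² + σ²/τ²).
Σxᵢyᵢ = 4·11 + 3·4 + 1·2 = 58; Σxᵢ² = 26; σ²/τ² = 1.
β̂_MAP = 58 / (26 + 1) = 58/27 ≈ 2.148.

β̂_MAP = 2.148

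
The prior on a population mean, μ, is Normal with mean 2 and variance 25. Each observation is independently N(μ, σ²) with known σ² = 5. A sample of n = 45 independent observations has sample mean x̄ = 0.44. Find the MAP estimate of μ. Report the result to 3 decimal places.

n = 45, x̄ = 0.44.
For a Normal prior and Normal likelihood with known variance, the posterior is Normal; its mode equals its mean, the precision-weighted average.
Prior precision 1/σ₀² = 1/25 = 0.04; data precision n/σ² = 45/5 = 9.
μ̂ = (0.04·2 + 9·0.44) / (0.04 + 9) = 4.04/9.04 = 101/226 ≈ 0.447.

μ̂_MAP = 0.447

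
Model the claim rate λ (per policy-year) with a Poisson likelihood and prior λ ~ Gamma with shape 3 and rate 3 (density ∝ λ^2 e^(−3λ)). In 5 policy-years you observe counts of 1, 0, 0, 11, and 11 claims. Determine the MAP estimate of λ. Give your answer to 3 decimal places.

λ̂_MAP = 3.125

Σxᵢ = 1+0+0+11+11 = 23, with n = 5.
Posterior ∝ λ^2e^(−3λ) · λ^23e^(−5λ) = λ^25e^(−8λ), i.e. Gamma(shape=26, rate=8).
The mode of a Gamma(a, b) with a ≥ 1 (shape–rate) is (a−1)/b = 25/8 ≈ 3.125.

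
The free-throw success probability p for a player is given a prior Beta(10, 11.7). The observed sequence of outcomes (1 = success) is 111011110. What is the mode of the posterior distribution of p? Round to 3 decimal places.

Prior: Beta(10, 11.7).
Data: 7 successes in 9 trials (from the sequence). The binomial likelihood contributes p^7(1−p)^2, so the posterior is Beta(10+7, 11.7+2) = Beta(17, 13.7).
For Beta(a, b) with a, b > 1 the mode is (a−1)/(a+b−2) = 16/28.7 ≈ 0.557.

p̂_MAP = 0.557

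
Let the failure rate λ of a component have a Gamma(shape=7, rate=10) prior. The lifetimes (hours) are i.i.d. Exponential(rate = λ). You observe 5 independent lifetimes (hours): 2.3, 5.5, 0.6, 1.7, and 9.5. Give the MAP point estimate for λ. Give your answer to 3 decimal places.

λ̂_MAP = 0.372

The Exponential(rate=λ) likelihood is ∝ λ^n e^(−λΣtᵢ). Here n = 5 and Σtᵢ = 2.3 + 5.5 + 0.6 + 1.7 + 9.5 = 19.6.
Posterior ∝ λ^6e^(−10λ) · λ^5e^(−19.6λ) = λ^11e^(−29.6λ), i.e. Gamma(12, 29.6).
Mode = (a−1)/b = 11/29.6 ≈ 0.372.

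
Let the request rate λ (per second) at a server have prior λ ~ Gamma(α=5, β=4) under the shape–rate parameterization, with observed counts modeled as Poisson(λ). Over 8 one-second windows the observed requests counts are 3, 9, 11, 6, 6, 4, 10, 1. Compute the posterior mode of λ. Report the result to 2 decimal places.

λ̂_MAP = 4.50

Σxᵢ = 3+9+11+6+6+4+10+1 = 50, with n = 8.
Posterior ∝ λ^4e^(−4λ) · λ^50e^(−8λ) = λ^54e^(−12λ), i.e. Gamma(shape=55, rate=12).
The mode of a Gamma(a, b) with a ≥ 1 (shape–rate) is (a−1)/b = 54/12 ≈ 4.50.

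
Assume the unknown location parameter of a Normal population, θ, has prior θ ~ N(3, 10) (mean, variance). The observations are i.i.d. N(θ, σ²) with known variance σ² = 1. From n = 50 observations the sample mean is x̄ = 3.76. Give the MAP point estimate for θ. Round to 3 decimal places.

n = 50, x̄ = 3.76.
For a Normal prior and Normal likelihood with known variance, the posterior is Normal; its mode equals its mean, the precision-weighted average.
Prior precision 1/σ₀² = 1/10 = 0.1; data precision n/σ² = 50/1 = 50.
θ̂ = (0.1·3 + 50·3.76) / (0.1 + 50) = 188.3/50.1 = 1883/501 ≈ 3.758.

θ̂_MAP = 3.758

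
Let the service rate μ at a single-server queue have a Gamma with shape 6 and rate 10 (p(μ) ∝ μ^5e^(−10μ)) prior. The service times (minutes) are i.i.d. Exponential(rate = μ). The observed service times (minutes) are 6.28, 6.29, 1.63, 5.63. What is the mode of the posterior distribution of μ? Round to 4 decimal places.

The Exponential(rate=μ) likelihood is ∝ μ^n e^(−μΣtᵢ). Here n = 4 and Σtᵢ = 6.28 + 6.29 + 1.63 + 5.63 = 19.83.
Posterior ∝ μ^5e^(−10μ) · μ^4e^(−19.83μ) = μ^9e^(−29.83μ), i.e. Gamma(10, 29.83).
Mode = (a−1)/b = 9/29.83 ≈ 0.3017.

μ̂_MAP = 0.3017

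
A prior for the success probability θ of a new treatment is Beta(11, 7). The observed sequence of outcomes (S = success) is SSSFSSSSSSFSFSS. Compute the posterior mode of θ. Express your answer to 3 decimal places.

Prior: Beta(11, 7).
Data: 12 successes in 15 trials (from the sequence). The binomial likelihood contributes θ^12(1−θ)^3, so the posterior is Beta(11+12, 7+3) = Beta(23, 10).
For Beta(a, b) with a, b > 1 the mode is (a−1)/(a+b−2) = 22/31 ≈ 0.710.

θ̂_MAP = 0.710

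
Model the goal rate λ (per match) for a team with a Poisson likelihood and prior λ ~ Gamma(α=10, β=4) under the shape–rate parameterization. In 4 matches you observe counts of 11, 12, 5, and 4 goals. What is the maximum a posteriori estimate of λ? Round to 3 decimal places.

Σxᵢ = 11+12+5+4 = 32, with n = 4.
Posterior ∝ λ^9e^(−4λ) · λ^32e^(−4λ) = λ^41e^(−8λ), i.e. Gamma(shape=42, rate=8).
The mode of a Gamma(a, b) with a ≥ 1 (shape–rate) is (a−1)/b = 41/8 ≈ 5.125.

λ̂_MAP = 5.125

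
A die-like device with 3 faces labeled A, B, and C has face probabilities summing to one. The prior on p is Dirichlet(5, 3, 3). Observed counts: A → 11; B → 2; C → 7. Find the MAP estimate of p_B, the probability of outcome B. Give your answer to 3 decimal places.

The posterior is Dirichlet(αᵢ + nᵢ) = Dirichlet(16, 5, 10).
For a Dirichlet(a₁,…,a_K) with all aᵢ > 1, the mode has j-th component (aⱼ − 1)/(Σaᵢ − K).
Here Σaᵢ = 31 and K = 3, so p_B = (5 − 1)/(31 − 3) = 4/28 ≈ 0.143.

MAP estimate of p_B = 0.143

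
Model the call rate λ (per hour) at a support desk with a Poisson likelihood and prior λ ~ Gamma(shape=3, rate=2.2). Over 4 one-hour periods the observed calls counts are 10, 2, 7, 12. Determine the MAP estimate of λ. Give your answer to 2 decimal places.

λ̂_MAP = 5.32

Σxᵢ = 10+2+7+12 = 31, with n = 4.
Posterior ∝ λ^2e^(−2.2λ) · λ^31e^(−4λ) = λ^33e^(−6.2λ), i.e. Gamma(shape=34, rate=6.2).
The mode of a Gamma(a, b) with a ≥ 1 (shape–rate) is (a−1)/b = 33/6.2 ≈ 5.32.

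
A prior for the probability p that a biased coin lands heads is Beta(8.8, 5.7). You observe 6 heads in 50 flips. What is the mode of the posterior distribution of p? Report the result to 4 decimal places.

p̂_MAP = 0.2208

Prior: Beta(8.8, 5.7).
Data: 6 successes in 50 trials. The binomial likelihood contributes p^6(1−p)^44, so the posterior is Beta(8.8+6, 5.7+44) = Beta(14.8, 49.7).
For Beta(a, b) with a, b > 1 the mode is (a−1)/(a+b−2) = 13.8/62.5 ≈ 0.2208.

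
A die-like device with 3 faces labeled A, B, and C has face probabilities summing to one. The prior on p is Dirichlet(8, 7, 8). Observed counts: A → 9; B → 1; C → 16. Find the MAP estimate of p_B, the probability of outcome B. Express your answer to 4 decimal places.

MAP estimate of p_B = 0.1522

The posterior is Dirichlet(αᵢ + nᵢ) = Dirichlet(17, 8, 24).
For a Dirichlet(a₁,…,a_K) with all aᵢ > 1, the mode has j-th component (aⱼ − 1)/(Σaᵢ − K).
Here Σaᵢ = 49 and K = 3, so p_B = (8 − 1)/(49 − 3) = 7/46 ≈ 0.1522.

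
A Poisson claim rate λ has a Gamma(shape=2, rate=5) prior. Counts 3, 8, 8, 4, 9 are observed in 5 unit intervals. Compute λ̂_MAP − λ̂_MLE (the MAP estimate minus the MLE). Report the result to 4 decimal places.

Σxᵢ = 32. Posterior is Gamma(34, 10); MAP = (34−1)/10 = 33/10 ≈ 3.30000.
MLE = x̄ = 32/5 ≈ 6.40000.
Difference = 33/10 − 32/5 = -31/10 ≈ -3.1000.

MAP − MLE = -3.1000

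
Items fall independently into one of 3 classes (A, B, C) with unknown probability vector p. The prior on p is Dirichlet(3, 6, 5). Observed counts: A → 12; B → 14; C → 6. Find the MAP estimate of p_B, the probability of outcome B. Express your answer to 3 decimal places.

MAP estimate of p_B = 0.442

The posterior is Dirichlet(αᵢ + nᵢ) = Dirichlet(15, 20, 11).
For a Dirichlet(a₁,…,a_K) with all aᵢ > 1, the mode has j-th component (aⱼ − 1)/(Σaᵢ − K).
Here Σaᵢ = 46 and K = 3, so p_B = (20 − 1)/(46 − 3) = 19/43 ≈ 0.442.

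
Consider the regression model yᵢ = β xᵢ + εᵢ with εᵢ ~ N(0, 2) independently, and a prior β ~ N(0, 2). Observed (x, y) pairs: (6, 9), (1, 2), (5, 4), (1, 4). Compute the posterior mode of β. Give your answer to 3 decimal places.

β̂_MAP = 1.250

log p(β | y) = −Σ(yᵢ − βxᵢ)²/(2·2) − β²/(2·2) + const.
Setting the derivative to zero: Σxᵢ(yᵢ − βxᵢ)/2 − β/2 = 0, so β = Σxᵢyᵢ / (Σxᵢ² + σ²/τ²).
Σxᵢyᵢ = 6·9 + 1·2 + 5·4 + 1·4 = 80; Σxᵢ² = 63; σ²/τ² = 1.
β̂_MAP = 80 / (63 + 1) = 80/64 ≈ 1.250.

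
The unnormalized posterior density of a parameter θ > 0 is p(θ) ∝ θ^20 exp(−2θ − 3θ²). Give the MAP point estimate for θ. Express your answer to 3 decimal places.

θ̂_MAP = 1.667

ℓ'(θ) = 20/θ − 2 − 6θ. Setting this to zero and multiplying by θ: 6θ² + 2θ − 20 = 0.
θ = (−2 + √(2² + 4·6·20)) / (2·6) = (−2 + √484) / 12 = (−2 + 22)/12 = 5/3.
ℓ''(θ) = −20/θ² − 6 < 0, confirming a maximum.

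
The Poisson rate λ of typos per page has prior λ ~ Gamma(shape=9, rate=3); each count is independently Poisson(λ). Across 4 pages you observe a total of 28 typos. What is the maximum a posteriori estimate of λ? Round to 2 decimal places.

Σxᵢ = 28, n = 4.
Posterior ∝ λ^8e^(−3λ) · λ^28e^(−4λ) = λ^36e^(−7λ), i.e. Gamma(shape=37, rate=7).
The mode of a Gamma(a, b) with a ≥ 1 (shape–rate) is (a−1)/b = 36/7 ≈ 5.14.

λ̂_MAP = 5.14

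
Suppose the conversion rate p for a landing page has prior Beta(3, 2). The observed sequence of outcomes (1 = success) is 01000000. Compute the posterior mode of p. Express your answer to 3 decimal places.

Prior: Beta(3, 2).
Data: 1 success in 8 trials (from the sequence). The binomial likelihood contributes p(1−p)^7, so the posterior is Beta(3+1, 2+7) = Beta(4, 9).
For Beta(a, b) with a, b > 1 the mode is (a−1)/(a+b−2) = 3/11 ≈ 0.273.

p̂_MAP = 0.273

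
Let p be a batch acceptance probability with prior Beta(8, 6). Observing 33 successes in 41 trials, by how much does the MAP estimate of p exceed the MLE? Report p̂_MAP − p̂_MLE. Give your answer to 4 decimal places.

MAP − MLE = -0.0502

Posterior is Beta(41, 14); MAP = (41−1)/(55−2) = 40/53 ≈ 0.75472.
MLE ignores the prior: p̂_MLE = k/n = 33/41 ≈ 0.80488.
Difference = 40/53 − 33/41 = -109/2173 ≈ -0.0502.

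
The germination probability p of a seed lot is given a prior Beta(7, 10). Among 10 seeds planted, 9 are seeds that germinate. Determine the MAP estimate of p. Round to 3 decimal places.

Prior: Beta(7, 10).
Data: 9 successes in 10 trials. The binomial likelihood contributes p^9(1−p)^1, so the posterior is Beta(7+9, 10+1) = Beta(16, 11).
For Beta(a, b) with a, b > 1 the mode is (a−1)/(a+b−2) = 15/25 ≈ 0.600.

p̂_MAP = 0.600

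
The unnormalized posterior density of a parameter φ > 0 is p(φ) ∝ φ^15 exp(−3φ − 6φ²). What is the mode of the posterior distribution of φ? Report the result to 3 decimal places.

ℓ'(φ) = 15/φ − 3 − 12φ. Setting this to zero and multiplying by φ: 12φ² + 3φ − 15 = 0.
φ = (−3 + √(3² + 4·12·15)) / (2·12) = (−3 + √729) / 24 = (−3 + 27)/24 = 1.
ℓ''(φ) = −15/φ² − 12 < 0, confirming a maximum.

φ̂_MAP = 1.000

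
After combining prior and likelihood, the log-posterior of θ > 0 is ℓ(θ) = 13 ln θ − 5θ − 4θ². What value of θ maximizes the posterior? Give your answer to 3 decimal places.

θ̂_MAP = 1.000

ℓ'(θ) = 13/θ − 5 − 8θ. Setting this to zero and multiplying by θ: 8θ² + 5θ − 13 = 0.
θ = (−5 + √(5² + 4·8·13)) / (2·8) = (−5 + √441) / 16 = (−5 + 21)/16 = 1.
ℓ''(θ) = −13/θ² − 8 < 0, confirming a maximum.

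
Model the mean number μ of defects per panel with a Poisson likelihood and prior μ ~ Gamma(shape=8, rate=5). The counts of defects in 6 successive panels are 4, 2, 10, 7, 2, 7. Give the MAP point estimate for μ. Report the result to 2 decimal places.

μ̂_MAP = 3.55

Σxᵢ = 4+2+10+7+2+7 = 32, with n = 6.
Posterior ∝ μ^7e^(−5μ) · μ^32e^(−6μ) = μ^39e^(−11μ), i.e. Gamma(shape=40, rate=11).
The mode of a Gamma(a, b) with a ≥ 1 (shape–rate) is (a−1)/b = 39/11 ≈ 3.55.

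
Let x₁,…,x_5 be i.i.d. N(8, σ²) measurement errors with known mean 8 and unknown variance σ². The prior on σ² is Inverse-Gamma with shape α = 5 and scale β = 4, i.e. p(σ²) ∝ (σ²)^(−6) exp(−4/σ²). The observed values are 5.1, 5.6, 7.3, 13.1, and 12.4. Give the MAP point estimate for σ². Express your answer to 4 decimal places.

Sum of squared deviations about the known mean: SS = (5.1−8)² + (5.6−8)² + (7.3−8)² + (13.1−8)² + (12.4−8)² = 60.03.
The Normal likelihood contributes (σ²)^(−n/2) exp(−SS/(2σ²)), so the posterior is Inverse-Gamma(α + n/2, β + SS/2) = Inverse-Gamma(7.5, 34.015).
The mode of Inverse-Gamma(a, b) is b/(a+1) = 34.015/8.5 ≈ 4.0018.

σ̂²_MAP = 4.0018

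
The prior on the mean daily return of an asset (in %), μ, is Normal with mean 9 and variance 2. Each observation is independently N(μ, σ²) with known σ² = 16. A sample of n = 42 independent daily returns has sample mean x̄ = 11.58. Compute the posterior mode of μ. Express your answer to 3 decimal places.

n = 42, x̄ = 11.58.
For a Normal prior and Normal likelihood with known variance, the posterior is Normal; its mode equals its mean, the precision-weighted average.
Prior precision 1/σ₀² = 1/2 = 0.5; data precision n/σ² = 42/16 = 2.625.
μ̂ = (0.5·9 + 2.625·11.58) / (0.5 + 2.625) = 34.8975/3.125 = 11.1672 ≈ 11.167.

μ̂_MAP = 11.167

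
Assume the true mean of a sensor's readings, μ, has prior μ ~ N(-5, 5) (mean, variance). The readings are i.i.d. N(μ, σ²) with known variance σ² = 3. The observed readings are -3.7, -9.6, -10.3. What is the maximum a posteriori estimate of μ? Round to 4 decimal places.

n = 3; x̄ = ((-3.7) + (-9.6) + (-10.3))/3 = -23.6/3 = -118/15 ≈ -7.8667.
For a Normal prior and Normal likelihood with known variance, the posterior is Normal; its mode equals its mean, the precision-weighted average.
Prior precision 1/σ₀² = 1/5 = 0.2; data precision n/σ² = 3/3 = 1.
μ̂ = (0.2·(-5) + 1·(-118/15)) / (0.2 + 1) = (-133/15)/1.2 = -133/18 ≈ -7.3889.

μ̂_MAP = -7.3889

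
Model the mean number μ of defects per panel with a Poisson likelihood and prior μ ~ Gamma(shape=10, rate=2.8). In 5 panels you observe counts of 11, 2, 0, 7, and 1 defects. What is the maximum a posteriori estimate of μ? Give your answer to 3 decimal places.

Σxᵢ = 11+2+0+7+1 = 21, with n = 5.
Posterior ∝ μ^9e^(−2.8μ) · μ^21e^(−5μ) = μ^30e^(−7.8μ), i.e. Gamma(shape=31, rate=7.8).
The mode of a Gamma(a, b) with a ≥ 1 (shape–rate) is (a−1)/b = 30/7.8 ≈ 3.846.

μ̂_MAP = 3.846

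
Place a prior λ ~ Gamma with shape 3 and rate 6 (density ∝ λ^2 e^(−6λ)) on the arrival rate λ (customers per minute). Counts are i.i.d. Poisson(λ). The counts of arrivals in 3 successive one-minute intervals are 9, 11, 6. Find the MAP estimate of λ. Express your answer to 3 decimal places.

Σxᵢ = 9+11+6 = 26, with n = 3.
Posterior ∝ λ^2e^(−6λ) · λ^26e^(−3λ) = λ^28e^(−9λ), i.e. Gamma(shape=29, rate=9).
The mode of a Gamma(a, b) with a ≥ 1 (shape–rate) is (a−1)/b = 28/9 ≈ 3.111.

λ̂_MAP = 3.111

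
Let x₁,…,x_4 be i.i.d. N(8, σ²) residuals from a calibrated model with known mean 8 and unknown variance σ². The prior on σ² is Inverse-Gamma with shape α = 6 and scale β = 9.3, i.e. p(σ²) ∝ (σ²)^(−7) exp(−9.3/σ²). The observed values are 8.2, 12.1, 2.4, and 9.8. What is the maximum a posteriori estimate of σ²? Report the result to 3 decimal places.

Sum of squared deviations about the known mean: SS = (8.2−8)² + (12.1−8)² + (2.4−8)² + (9.8−8)² = 51.45.
The Normal likelihood contributes (σ²)^(−n/2) exp(−SS/(2σ²)), so the posterior is Inverse-Gamma(α + n/2, β + SS/2) = Inverse-Gamma(8, 35.025).
The mode of Inverse-Gamma(a, b) is b/(a+1) = 35.025/9 ≈ 3.892.

σ̂²_MAP = 3.892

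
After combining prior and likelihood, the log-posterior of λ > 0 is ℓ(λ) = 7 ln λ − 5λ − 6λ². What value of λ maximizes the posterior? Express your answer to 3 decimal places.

λ̂_MAP = 0.583

ℓ'(λ) = 7/λ − 5 − 12λ. Setting this to zero and multiplying by λ: 12λ² + 5λ − 7 = 0.
λ = (−5 + √(5² + 4·12·7)) / (2·12) = (−5 + √361) / 24 = (−5 + 19)/24 = 7/12.
ℓ''(λ) = −7/λ² − 12 < 0, confirming a maximum.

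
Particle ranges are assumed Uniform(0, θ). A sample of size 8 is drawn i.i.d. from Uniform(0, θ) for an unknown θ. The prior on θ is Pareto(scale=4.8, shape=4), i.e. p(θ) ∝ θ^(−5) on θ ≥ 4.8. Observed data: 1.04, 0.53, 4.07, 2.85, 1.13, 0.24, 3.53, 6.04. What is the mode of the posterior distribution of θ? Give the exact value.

The Uniform(0, θ) likelihood is θ^(−n) for θ ≥ max(xᵢ), zero otherwise. Here max(xᵢ) = 6.04.
Posterior ∝ θ^(−5) · θ^(−8) = θ^(−13) on θ ≥ max(4.8, 6.04) = 6.04.
This density is strictly decreasing in θ, so the posterior mode lies at the lower boundary of the support.

θ̂_MAP = 6.04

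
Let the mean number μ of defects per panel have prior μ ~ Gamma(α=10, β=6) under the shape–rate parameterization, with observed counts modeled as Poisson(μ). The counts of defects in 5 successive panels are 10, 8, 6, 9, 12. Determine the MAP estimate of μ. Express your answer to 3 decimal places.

Σxᵢ = 10+8+6+9+12 = 45, with n = 5.
Posterior ∝ μ^9e^(−6μ) · μ^45e^(−5μ) = μ^54e^(−11μ), i.e. Gamma(shape=55, rate=11).
The mode of a Gamma(a, b) with a ≥ 1 (shape–rate) is (a−1)/b = 54/11 ≈ 4.909.

μ̂_MAP = 4.909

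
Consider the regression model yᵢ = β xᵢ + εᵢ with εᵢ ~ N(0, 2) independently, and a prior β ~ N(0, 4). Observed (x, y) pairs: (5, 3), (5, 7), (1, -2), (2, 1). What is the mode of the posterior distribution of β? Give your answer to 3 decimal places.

β̂_MAP = 0.901

log p(β | y) = −Σ(yᵢ − βxᵢ)²/(2·2) − β²/(2·4) + const.
Setting the derivative to zero: Σxᵢ(yᵢ − βxᵢ)/2 − β/4 = 0, so β = Σxᵢyᵢ / (Σxᵢ² + σ²/τ²).
Σxᵢyᵢ = 5·3 + 5·7 + 1·(-2) + 2·1 = 50; Σxᵢ² = 55; σ²/τ² = 0.5.
β̂_MAP = 50 / (55 + 0.5) = 50/55.5 ≈ 0.901.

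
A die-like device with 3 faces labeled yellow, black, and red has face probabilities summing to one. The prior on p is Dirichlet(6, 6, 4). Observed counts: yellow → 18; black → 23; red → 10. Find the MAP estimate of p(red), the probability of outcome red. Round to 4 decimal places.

MAP estimate of p(red) = 0.2031

The posterior is Dirichlet(αᵢ + nᵢ) = Dirichlet(24, 29, 14).
For a Dirichlet(a₁,…,a_K) with all aᵢ > 1, the mode has j-th component (aⱼ − 1)/(Σaᵢ − K).
Here Σaᵢ = 67 and K = 3, so p(red) = (14 − 1)/(67 − 3) = 13/64 ≈ 0.2031.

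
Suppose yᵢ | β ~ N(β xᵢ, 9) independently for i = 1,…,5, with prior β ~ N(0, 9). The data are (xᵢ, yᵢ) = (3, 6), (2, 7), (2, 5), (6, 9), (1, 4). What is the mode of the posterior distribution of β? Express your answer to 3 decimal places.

β̂_MAP = 1.818

log p(β | y) = −Σ(yᵢ − βxᵢ)²/(2·9) − β²/(2·9) + const.
Setting the derivative to zero: Σxᵢ(yᵢ − βxᵢ)/9 − β/9 = 0, so β = Σxᵢyᵢ / (Σxᵢ² + σ²/τ²).
Σxᵢyᵢ = 3·6 + 2·7 + 2·5 + 6·9 + 1·4 = 100; Σxᵢ² = 54; σ²/τ² = 1.
β̂_MAP = 100 / (54 + 1) = 100/55 ≈ 1.818.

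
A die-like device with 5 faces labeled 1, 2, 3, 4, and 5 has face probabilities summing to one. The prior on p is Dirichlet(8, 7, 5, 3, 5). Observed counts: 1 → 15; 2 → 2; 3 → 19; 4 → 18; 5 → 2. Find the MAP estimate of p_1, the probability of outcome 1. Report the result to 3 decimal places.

MAP estimate: 0.278

The posterior is Dirichlet(αᵢ + nᵢ) = Dirichlet(23, 9, 24, 21, 7).
For a Dirichlet(a₁,…,a_K) with all aᵢ > 1, the mode has j-th component (aⱼ − 1)/(Σaᵢ − K).
Here Σaᵢ = 84 and K = 5, so p_1 = (23 − 1)/(84 − 5) = 22/79 ≈ 0.278.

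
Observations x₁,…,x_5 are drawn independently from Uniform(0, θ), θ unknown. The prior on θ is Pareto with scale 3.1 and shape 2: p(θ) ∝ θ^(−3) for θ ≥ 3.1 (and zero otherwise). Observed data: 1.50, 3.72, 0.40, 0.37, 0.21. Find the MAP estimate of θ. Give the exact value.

The Uniform(0, θ) likelihood is θ^(−n) for θ ≥ max(xᵢ), zero otherwise. Here max(xᵢ) = 3.72.
Posterior ∝ θ^(−3) · θ^(−5) = θ^(−8) on θ ≥ max(3.1, 3.72) = 3.72.
This density is strictly decreasing in θ, so the posterior mode lies at the lower boundary of the support.

θ̂_MAP = 3.72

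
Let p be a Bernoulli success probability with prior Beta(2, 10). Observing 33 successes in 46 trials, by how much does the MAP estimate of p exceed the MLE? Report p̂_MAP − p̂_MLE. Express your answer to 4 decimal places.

MAP − MLE = -0.1102

Posterior is Beta(35, 23); MAP = (35−1)/(58−2) = 34/56 ≈ 0.60714.
MLE ignores the prior: p̂_MLE = k/n = 33/46 ≈ 0.71739.
Difference = 34/56 − 33/46 = -71/644 ≈ -0.1102.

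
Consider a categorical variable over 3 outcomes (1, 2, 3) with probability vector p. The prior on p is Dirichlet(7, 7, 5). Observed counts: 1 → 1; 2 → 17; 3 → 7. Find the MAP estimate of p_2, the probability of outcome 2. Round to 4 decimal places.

The posterior is Dirichlet(αᵢ + nᵢ) = Dirichlet(8, 24, 12).
For a Dirichlet(a₁,…,a_K) with all aᵢ > 1, the mode has j-th component (aⱼ − 1)/(Σaᵢ − K).
Here Σaᵢ = 44 and K = 3, so p_2 = (24 − 1)/(44 − 3) = 23/41 ≈ 0.5610.

MAP estimate: 0.5610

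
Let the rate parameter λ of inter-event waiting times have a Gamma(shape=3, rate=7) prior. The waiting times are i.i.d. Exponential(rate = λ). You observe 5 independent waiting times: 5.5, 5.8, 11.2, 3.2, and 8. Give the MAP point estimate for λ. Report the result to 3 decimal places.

λ̂_MAP = 0.172

The Exponential(rate=λ) likelihood is ∝ λ^n e^(−λΣtᵢ). Here n = 5 and Σtᵢ = 5.5 + 5.8 + 11.2 + 3.2 + 8 = 33.7.
Posterior ∝ λ^2e^(−7λ) · λ^5e^(−33.7λ) = λ^7e^(−40.7λ), i.e. Gamma(8, 40.7).
Mode = (a−1)/b = 7/40.7 ≈ 0.172.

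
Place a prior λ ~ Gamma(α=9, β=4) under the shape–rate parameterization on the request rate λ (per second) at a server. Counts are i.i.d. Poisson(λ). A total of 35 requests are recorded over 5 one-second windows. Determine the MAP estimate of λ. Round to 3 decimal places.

Σxᵢ = 35, n = 5.
Posterior ∝ λ^8e^(−4λ) · λ^35e^(−5λ) = λ^43e^(−9λ), i.e. Gamma(shape=44, rate=9).
The mode of a Gamma(a, b) with a ≥ 1 (shape–rate) is (a−1)/b = 43/9 ≈ 4.778.

λ̂_MAP = 4.778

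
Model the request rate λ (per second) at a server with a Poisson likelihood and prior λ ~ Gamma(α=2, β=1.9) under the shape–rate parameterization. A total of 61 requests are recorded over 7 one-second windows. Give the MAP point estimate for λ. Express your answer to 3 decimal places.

λ̂_MAP = 6.966

Σxᵢ = 61, n = 7.
Posterior ∝ λe^(−1.9λ) · λ^61e^(−7λ) = λ^62e^(−8.9λ), i.e. Gamma(shape=63, rate=8.9).
The mode of a Gamma(a, b) with a ≥ 1 (shape–rate) is (a−1)/b = 62/8.9 ≈ 6.966.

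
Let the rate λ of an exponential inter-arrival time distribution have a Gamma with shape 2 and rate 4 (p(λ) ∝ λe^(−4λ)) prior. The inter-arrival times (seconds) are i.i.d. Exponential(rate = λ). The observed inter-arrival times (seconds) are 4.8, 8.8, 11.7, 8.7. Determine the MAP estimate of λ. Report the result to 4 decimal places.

The Exponential(rate=λ) likelihood is ∝ λ^n e^(−λΣtᵢ). Here n = 4 and Σtᵢ = 4.8 + 8.8 + 11.7 + 8.7 = 34.
Posterior ∝ λe^(−4λ) · λ^4e^(−34λ) = λ^5e^(−38λ), i.e. Gamma(6, 38).
Mode = (a−1)/b = 5/38 ≈ 0.1316.

λ̂_MAP = 0.1316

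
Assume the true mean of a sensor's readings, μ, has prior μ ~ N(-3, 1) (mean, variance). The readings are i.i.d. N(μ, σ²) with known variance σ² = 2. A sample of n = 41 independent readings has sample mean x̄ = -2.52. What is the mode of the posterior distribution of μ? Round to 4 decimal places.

μ̂_MAP = -2.5423

n = 41, x̄ = -2.52.
For a Normal prior and Normal likelihood with known variance, the posterior is Normal; its mode equals its mean, the precision-weighted average.
Prior precision 1/σ₀² = 1/1 = 1; data precision n/σ² = 41/2 = 20.5.
μ̂ = (1·(-3) + 20.5·(-2.52)) / (1 + 20.5) = (-54.66)/21.5 = -2733/1075 ≈ -2.5423.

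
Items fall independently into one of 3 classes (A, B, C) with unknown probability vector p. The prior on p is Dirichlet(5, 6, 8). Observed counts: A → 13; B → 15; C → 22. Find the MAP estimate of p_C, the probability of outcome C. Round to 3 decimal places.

MAP estimate of p_C = 0.439

The posterior is Dirichlet(αᵢ + nᵢ) = Dirichlet(18, 21, 30).
For a Dirichlet(a₁,…,a_K) with all aᵢ > 1, the mode has j-th component (aⱼ − 1)/(Σaᵢ − K).
Here Σaᵢ = 69 and K = 3, so p_C = (30 − 1)/(69 − 3) = 29/66 ≈ 0.439.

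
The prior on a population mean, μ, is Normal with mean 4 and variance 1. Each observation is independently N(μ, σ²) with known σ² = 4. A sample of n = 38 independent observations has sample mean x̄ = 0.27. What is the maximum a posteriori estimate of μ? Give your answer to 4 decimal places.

n = 38, x̄ = 0.27.
For a Normal prior and Normal likelihood with known variance, the posterior is Normal; its mode equals its mean, the precision-weighted average.
Prior precision 1/σ₀² = 1/1 = 1; data precision n/σ² = 38/4 = 9.5.
μ̂ = (1·4 + 9.5·0.27) / (1 + 9.5) = 6.565/10.5 = 1313/2100 ≈ 0.6252.

μ̂_MAP = 0.6252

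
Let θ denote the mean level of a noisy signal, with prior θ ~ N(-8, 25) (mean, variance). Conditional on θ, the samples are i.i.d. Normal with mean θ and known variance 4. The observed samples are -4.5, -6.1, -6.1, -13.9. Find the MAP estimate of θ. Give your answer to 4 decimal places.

θ̂_MAP = -7.6635

n = 4; x̄ = ((-4.5) + (-6.1) + (-6.1) + (-13.9))/4 = -30.6/4 = -7.65.
For a Normal prior and Normal likelihood with known variance, the posterior is Normal; its mode equals its mean, the precision-weighted average.
Prior precision 1/σ₀² = 1/25 = 0.04; data precision n/σ² = 4/4 = 1.
θ̂ = (0.04·(-8) + 1·(-7.65)) / (0.04 + 1) = (-7.97)/1.04 = -797/104 ≈ -7.6635.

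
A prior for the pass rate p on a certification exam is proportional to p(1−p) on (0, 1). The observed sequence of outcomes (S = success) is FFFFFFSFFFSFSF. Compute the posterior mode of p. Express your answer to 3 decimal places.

The prior density ∝ p(1−p)^1 is the kernel of Beta(2, 2).
Data: 3 successes in 14 trials (from the sequence). The binomial likelihood contributes p^3(1−p)^11, so the posterior is Beta(2+3, 2+11) = Beta(5, 13).
For Beta(a, b) with a, b > 1 the mode is (a−1)/(a+b−2) = 4/16 ≈ 0.250.

p̂_MAP = 0.250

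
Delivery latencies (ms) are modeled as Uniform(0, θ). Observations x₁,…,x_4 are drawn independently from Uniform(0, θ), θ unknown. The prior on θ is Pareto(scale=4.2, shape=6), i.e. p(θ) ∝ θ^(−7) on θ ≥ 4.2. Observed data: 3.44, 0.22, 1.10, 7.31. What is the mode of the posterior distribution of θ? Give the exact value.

θ̂_MAP = 7.31

The Uniform(0, θ) likelihood is θ^(−n) for θ ≥ max(xᵢ), zero otherwise. Here max(xᵢ) = 7.31.
Posterior ∝ θ^(−7) · θ^(−4) = θ^(−11) on θ ≥ max(4.2, 7.31) = 7.31.
This density is strictly decreasing in θ, so the posterior mode lies at the lower boundary of the support.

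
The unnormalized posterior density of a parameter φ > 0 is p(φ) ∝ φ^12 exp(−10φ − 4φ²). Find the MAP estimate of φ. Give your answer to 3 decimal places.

ℓ'(φ) = 12/φ − 10 − 8φ. Setting this to zero and multiplying by φ: 8φ² + 10φ − 12 = 0.
φ = (−10 + √(10² + 4·8·12)) / (2·8) = (−10 + √484) / 16 = (−10 + 22)/16 = 3/4.
ℓ''(φ) = −12/φ² − 8 < 0, confirming a maximum.

φ̂_MAP = 0.750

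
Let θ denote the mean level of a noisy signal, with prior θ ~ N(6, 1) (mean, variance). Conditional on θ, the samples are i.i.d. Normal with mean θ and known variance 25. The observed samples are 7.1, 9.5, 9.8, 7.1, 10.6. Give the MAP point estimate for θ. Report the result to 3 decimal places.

θ̂_MAP = 6.470

n = 5; x̄ = (7.1 + 9.5 + 9.8 + 7.1 + 10.6)/5 = 44.1/5 = 8.82.
For a Normal prior and Normal likelihood with known variance, the posterior is Normal; its mode equals its mean, the precision-weighted average.
Prior precision 1/σ₀² = 1/1 = 1; data precision n/σ² = 5/25 = 0.2.
θ̂ = (1·6 + 0.2·8.82) / (1 + 0.2) = 7.764/1.2 = 6.470.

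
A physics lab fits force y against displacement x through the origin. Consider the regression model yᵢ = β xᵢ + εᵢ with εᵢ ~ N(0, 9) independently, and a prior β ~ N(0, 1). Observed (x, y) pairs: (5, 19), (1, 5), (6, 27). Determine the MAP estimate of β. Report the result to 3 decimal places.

log p(β | y) = −Σ(yᵢ − βxᵢ)²/(2·9) − β²/(2·1) + const.
Setting the derivative to zero: Σxᵢ(yᵢ − βxᵢ)/9 − β/1 = 0, so β = Σxᵢyᵢ / (Σxᵢ² + σ²/τ²).
Σxᵢyᵢ = 5·19 + 1·5 + 6·27 = 262; Σxᵢ² = 62; σ²/τ² = 9.
β̂_MAP = 262 / (62 + 9) = 262/71 ≈ 3.690.

β̂_MAP = 3.690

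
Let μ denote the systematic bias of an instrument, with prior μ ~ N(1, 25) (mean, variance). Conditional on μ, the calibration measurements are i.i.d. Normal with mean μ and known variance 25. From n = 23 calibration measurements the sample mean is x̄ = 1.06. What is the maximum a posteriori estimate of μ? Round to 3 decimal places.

μ̂_MAP = 1.058

n = 23, x̄ = 1.06.
For a Normal prior and Normal likelihood with known variance, the posterior is Normal; its mode equals its mean, the precision-weighted average.
Prior precision 1/σ₀² = 1/25 = 0.04; data precision n/σ² = 23/25 = 0.92.
μ̂ = (0.04·1 + 0.92·1.06) / (0.04 + 0.92) = 1.0152/0.96 = 1.0575 ≈ 1.058.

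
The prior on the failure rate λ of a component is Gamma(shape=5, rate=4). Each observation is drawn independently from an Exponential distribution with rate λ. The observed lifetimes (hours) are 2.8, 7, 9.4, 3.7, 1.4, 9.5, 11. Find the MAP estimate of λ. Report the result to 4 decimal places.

λ̂_MAP = 0.2254

The Exponential(rate=λ) likelihood is ∝ λ^n e^(−λΣtᵢ). Here n = 7 and Σtᵢ = 2.8 + 7 + 9.4 + 3.7 + 1.4 + 9.5 + 11 = 44.8.
Posterior ∝ λ^4e^(−4λ) · λ^7e^(−44.8λ) = λ^11e^(−48.8λ), i.e. Gamma(12, 48.8).
Mode = (a−1)/b = 11/48.8 ≈ 0.2254.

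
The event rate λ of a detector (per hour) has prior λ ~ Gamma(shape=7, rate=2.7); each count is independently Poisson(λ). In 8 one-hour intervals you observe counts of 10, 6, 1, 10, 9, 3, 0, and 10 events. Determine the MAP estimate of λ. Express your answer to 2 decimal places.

λ̂_MAP = 5.14

Σxᵢ = 10+6+1+10+9+3+0+10 = 49, with n = 8.
Posterior ∝ λ^6e^(−2.7λ) · λ^49e^(−8λ) = λ^55e^(−10.7λ), i.e. Gamma(shape=56, rate=10.7).
The mode of a Gamma(a, b) with a ≥ 1 (shape–rate) is (a−1)/b = 55/10.7 ≈ 5.14.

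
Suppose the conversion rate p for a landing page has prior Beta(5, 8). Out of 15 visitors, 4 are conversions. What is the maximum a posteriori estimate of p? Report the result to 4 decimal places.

Prior: Beta(5, 8).
Data: 4 successes in 15 trials. The binomial likelihood contributes p^4(1−p)^11, so the posterior is Beta(5+4, 8+11) = Beta(9, 19).
For Beta(a, b) with a, b > 1 the mode is (a−1)/(a+b−2) = 8/26 ≈ 0.3077.

p̂_MAP = 0.3077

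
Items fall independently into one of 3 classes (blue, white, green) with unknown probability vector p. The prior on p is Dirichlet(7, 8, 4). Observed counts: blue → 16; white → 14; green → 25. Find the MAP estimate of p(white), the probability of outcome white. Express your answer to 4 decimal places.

MAP estimate of p(white) = 0.2958

The posterior is Dirichlet(αᵢ + nᵢ) = Dirichlet(23, 22, 29).
For a Dirichlet(a₁,…,a_K) with all aᵢ > 1, the mode has j-th component (aⱼ − 1)/(Σaᵢ − K).
Here Σaᵢ = 74 and K = 3, so p(white) = (22 − 1)/(74 − 3) = 21/71 ≈ 0.2958.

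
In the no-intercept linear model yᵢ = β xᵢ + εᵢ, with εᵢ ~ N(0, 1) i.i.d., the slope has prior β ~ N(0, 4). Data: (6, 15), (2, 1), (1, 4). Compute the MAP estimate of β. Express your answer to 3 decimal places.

β̂_MAP = 2.327

log p(β | y) = −Σ(yᵢ − βxᵢ)²/(2·1) − β²/(2·4) + const.
Setting the derivative to zero: Σxᵢ(yᵢ − βxᵢ)/1 − β/4 = 0, so β = Σxᵢyᵢ / (Σxᵢ² + σ²/τ²).
Σxᵢyᵢ = 6·15 + 2·1 + 1·4 = 96; Σxᵢ² = 41; σ²/τ² = 0.25.
β̂_MAP = 96 / (41 + 0.25) = 96/41.25 ≈ 2.327.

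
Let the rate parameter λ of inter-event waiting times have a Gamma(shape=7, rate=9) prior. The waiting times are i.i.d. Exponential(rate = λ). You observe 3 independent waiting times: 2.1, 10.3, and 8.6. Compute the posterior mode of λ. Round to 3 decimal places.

λ̂_MAP = 0.300

The Exponential(rate=λ) likelihood is ∝ λ^n e^(−λΣtᵢ). Here n = 3 and Σtᵢ = 2.1 + 10.3 + 8.6 = 21.
Posterior ∝ λ^6e^(−9λ) · λ^3e^(−21λ) = λ^9e^(−30λ), i.e. Gamma(10, 30).
Mode = (a−1)/b = 9/30 ≈ 0.300.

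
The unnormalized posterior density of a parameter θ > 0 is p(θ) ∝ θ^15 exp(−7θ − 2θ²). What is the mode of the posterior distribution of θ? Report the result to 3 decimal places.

ℓ'(θ) = 15/θ − 7 − 4θ. Setting this to zero and multiplying by θ: 4θ² + 7θ − 15 = 0.
θ = (−7 + √(7² + 4·4·15)) / (2·4) = (−7 + √289) / 8 = (−7 + 17)/8 = 5/4.
ℓ''(θ) = −15/θ² − 4 < 0, confirming a maximum.

θ̂_MAP = 1.250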